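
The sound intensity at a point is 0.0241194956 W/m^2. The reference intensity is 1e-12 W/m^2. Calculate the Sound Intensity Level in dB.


Given values:
  I = 0.0241194956 W/m^2
  I_ref = 1e-12 W/m^2
Formula: SIL = 10 * log10(I / I_ref)
Compute ratio: I / I_ref = 24119495600
Compute log10: log10(24119495600) = 10.382368
Multiply: SIL = 10 * 10.382368 = 103.82

103.82 dB


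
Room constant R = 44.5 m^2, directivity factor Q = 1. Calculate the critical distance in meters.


Given values:
  R = 44.5 m^2, Q = 1
Formula: d_c = 0.141 * sqrt(Q * R)
Compute Q * R = 1 * 44.5 = 44.5
Compute sqrt(44.5) = 6.6708
d_c = 0.141 * 6.6708 = 0.941

0.941 m


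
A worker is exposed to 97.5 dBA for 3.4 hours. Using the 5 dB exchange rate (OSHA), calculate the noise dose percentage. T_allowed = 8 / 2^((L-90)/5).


Given values:
  L = 97.5 dBA, T = 3.4 hours
Formula: T_allowed = 8 / 2^((L - 90) / 5)
Compute exponent: (97.5 - 90) / 5 = 1.5
Compute 2^(1.5) = 2.828427
T_allowed = 8 / 2.828427 = 2.828427 hours
Dose = (T / T_allowed) * 100
Dose = (3.4 / 2.828427) * 100 = 120.21

120.21 %


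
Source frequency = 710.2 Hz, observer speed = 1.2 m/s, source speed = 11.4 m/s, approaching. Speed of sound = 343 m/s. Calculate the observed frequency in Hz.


Given values:
  f_s = 710.2 Hz, v_o = 1.2 m/s, v_s = 11.4 m/s
  Direction: approaching
Formula: f_o = f_s * (c + v_o) / (c - v_s)
Numerator: c + v_o = 343 + 1.2 = 344.2
Denominator: c - v_s = 343 - 11.4 = 331.6
f_o = 710.2 * 344.2 / 331.6 = 737.19

737.19 Hz


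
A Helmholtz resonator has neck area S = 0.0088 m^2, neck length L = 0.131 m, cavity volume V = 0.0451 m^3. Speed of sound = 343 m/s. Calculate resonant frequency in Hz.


Given values:
  S = 0.0088 m^2, L = 0.131 m, V = 0.0451 m^3, c = 343 m/s
Formula: f = (c / (2*pi)) * sqrt(S / (V * L))
Compute V * L = 0.0451 * 0.131 = 0.0059081
Compute S / (V * L) = 0.0088 / 0.0059081 = 1.4895
Compute sqrt(1.4895) = 1.220451
Compute c / (2*pi) = 343 / 6.283185 = 54.590148
f = 54.590148 * 1.220451 = 66.62

66.62 Hz


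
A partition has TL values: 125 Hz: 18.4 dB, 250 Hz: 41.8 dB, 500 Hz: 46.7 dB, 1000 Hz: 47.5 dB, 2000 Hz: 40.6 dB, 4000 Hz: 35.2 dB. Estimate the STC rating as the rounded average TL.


Given TL values at each frequency:
  125 Hz: 18.4 dB
  250 Hz: 41.8 dB
  500 Hz: 46.7 dB
  1000 Hz: 47.5 dB
  2000 Hz: 40.6 dB
  4000 Hz: 35.2 dB
Formula: STC ~ round(average of TL values)
Sum = 18.4 + 41.8 + 46.7 + 47.5 + 40.6 + 35.2 = 230.2
Average = 230.2 / 6 = 38.37
Rounded: 38

38


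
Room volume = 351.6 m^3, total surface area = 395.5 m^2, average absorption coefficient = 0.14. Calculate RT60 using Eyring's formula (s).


Given values:
  V = 351.6 m^3, S = 395.5 m^2, alpha = 0.14
Formula: RT60 = 0.161 * V / (-S * ln(1 - alpha))
Compute ln(1 - 0.14) = ln(0.86) = -0.150823
Denominator: -395.5 * -0.150823 = 59.6505
Numerator: 0.161 * 351.6 = 56.6076
RT60 = 56.6076 / 59.6505 = 0.949

0.949 s


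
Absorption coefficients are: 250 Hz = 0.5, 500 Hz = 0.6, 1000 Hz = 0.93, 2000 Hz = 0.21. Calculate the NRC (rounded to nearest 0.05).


Given values:
  a_250 = 0.5, a_500 = 0.6
  a_1000 = 0.93, a_2000 = 0.21
Formula: NRC = (a250 + a500 + a1000 + a2000) / 4
Sum = 0.5 + 0.6 + 0.93 + 0.21 = 2.24
NRC = 2.24 / 4 = 0.56
Rounded to nearest 0.05: 0.55

0.55


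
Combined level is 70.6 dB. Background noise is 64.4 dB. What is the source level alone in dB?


Given values:
  L_total = 70.6 dB, L_bg = 64.4 dB
Formula: L_source = 10 * log10(10^(L_total/10) - 10^(L_bg/10))
Convert to linear:
  10^(70.6/10) = 11481536.215
  10^(64.4/10) = 2754228.7033
Difference: 11481536.215 - 2754228.7033 = 8727307.5117
L_source = 10 * log10(8727307.5117) = 69.41

69.41 dB


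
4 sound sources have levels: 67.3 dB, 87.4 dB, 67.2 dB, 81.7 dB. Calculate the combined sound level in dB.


Formula: L_total = 10 * log10( sum(10^(Li/10)) )
  Source 1: 10^(67.3/10) = 5370317.9637
  Source 2: 10^(87.4/10) = 549540873.8576
  Source 3: 10^(67.2/10) = 5248074.6025
  Source 4: 10^(81.7/10) = 147910838.8168
Sum of linear values = 708070105.2406
L_total = 10 * log10(708070105.2406) = 88.5

88.5 dB


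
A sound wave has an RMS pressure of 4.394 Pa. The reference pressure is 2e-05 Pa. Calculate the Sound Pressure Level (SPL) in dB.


Given values:
  p = 4.394 Pa
  p_ref = 2e-05 Pa
Formula: SPL = 20 * log10(p / p_ref)
Compute ratio: p / p_ref = 4.394 / 2e-05 = 219700
Compute log10: log10(219700) = 5.34183
Multiply: SPL = 20 * 5.34183 = 106.84

106.84 dB


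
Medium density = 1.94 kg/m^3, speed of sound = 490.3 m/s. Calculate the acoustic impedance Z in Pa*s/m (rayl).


Given values:
  rho = 1.94 kg/m^3
  c = 490.3 m/s
Formula: Z = rho * c
Z = 1.94 * 490.3
Z = 951.18

951.18 rayl


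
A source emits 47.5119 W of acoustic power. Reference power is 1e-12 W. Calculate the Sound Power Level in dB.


Given values:
  W = 47.5119 W
  W_ref = 1e-12 W
Formula: SWL = 10 * log10(W / W_ref)
Compute ratio: W / W_ref = 47511900000000
Compute log10: log10(47511900000000) = 13.676802
Multiply: SWL = 10 * 13.676802 = 136.77

136.77 dB


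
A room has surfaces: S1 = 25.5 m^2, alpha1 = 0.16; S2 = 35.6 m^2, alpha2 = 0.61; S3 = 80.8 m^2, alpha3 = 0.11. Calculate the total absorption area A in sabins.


Given surfaces:
  Surface 1: 25.5 * 0.16 = 4.08
  Surface 2: 35.6 * 0.61 = 21.716
  Surface 3: 80.8 * 0.11 = 8.888
Formula: A = sum(Si * alpha_i)
A = 4.08 + 21.716 + 8.888
A = 34.68

34.68 sabins


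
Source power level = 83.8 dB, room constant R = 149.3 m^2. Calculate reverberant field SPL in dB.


Given values:
  Lw = 83.8 dB, R = 149.3 m^2
Formula: SPL = Lw + 10 * log10(4 / R)
Compute 4 / R = 4 / 149.3 = 0.026792
Compute 10 * log10(0.026792) = -15.7199
SPL = 83.8 + (-15.7199) = 68.08

68.08 dB


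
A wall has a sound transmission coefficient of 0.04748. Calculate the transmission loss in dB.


Given values:
  tau = 0.04748
Formula: TL = 10 * log10(1 / tau)
Compute 1 / tau = 1 / 0.04748 = 21.0615
Compute log10(21.0615) = 1.323489
TL = 10 * 1.323489 = 13.23

13.23 dB


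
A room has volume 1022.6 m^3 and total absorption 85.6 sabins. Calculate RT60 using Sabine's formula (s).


Given values:
  V = 1022.6 m^3
  A = 85.6 sabins
Formula: RT60 = 0.161 * V / A
Numerator: 0.161 * 1022.6 = 164.6386
RT60 = 164.6386 / 85.6 = 1.923

1.923 s


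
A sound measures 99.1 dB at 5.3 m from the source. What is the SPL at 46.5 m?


Given values:
  SPL1 = 99.1 dB, r1 = 5.3 m, r2 = 46.5 m
Formula: SPL2 = SPL1 - 20 * log10(r2 / r1)
Compute ratio: r2 / r1 = 46.5 / 5.3 = 8.7736
Compute log10: log10(8.7736) = 0.943178
Compute drop: 20 * 0.943178 = 18.8636
SPL2 = 99.1 - 18.8636 = 80.24

80.24 dB


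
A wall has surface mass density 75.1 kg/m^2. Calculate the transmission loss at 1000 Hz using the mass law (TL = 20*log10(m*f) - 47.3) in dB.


Given values:
  m = 75.1 kg/m^2, f = 1000 Hz
Formula: TL = 20 * log10(m * f) - 47.3
Compute m * f = 75.1 * 1000 = 75100.0
Compute log10(75100.0) = 4.87564
Compute 20 * 4.87564 = 97.5128
TL = 97.5128 - 47.3 = 50.21

50.21 dB


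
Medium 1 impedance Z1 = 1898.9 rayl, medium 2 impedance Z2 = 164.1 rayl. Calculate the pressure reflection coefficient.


Given values:
  Z1 = 1898.9 rayl, Z2 = 164.1 rayl
Formula: R = (Z2 - Z1) / (Z2 + Z1)
Numerator: Z2 - Z1 = 164.1 - 1898.9 = -1734.8
Denominator: Z2 + Z1 = 164.1 + 1898.9 = 2063.0
R = -1734.8 / 2063.0 = -0.8409

-0.8409


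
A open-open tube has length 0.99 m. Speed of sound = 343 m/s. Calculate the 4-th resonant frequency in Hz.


Given values:
  Tube type: open-open, L = 0.99 m, c = 343 m/s, n = 4
Formula: f_n = n * c / (2 * L)
Compute 2 * L = 2 * 0.99 = 1.98
f = 4 * 343 / 1.98
f = 692.93

692.93 Hz


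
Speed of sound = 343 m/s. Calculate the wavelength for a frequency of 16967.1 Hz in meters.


Given values:
  c = 343 m/s, f = 16967.1 Hz
Formula: lambda = c / f
lambda = 343 / 16967.1
lambda = 0.0202

0.0202 m


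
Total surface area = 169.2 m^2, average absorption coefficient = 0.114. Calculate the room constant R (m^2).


Given values:
  S = 169.2 m^2, alpha = 0.114
Formula: R = S * alpha / (1 - alpha)
Numerator: 169.2 * 0.114 = 19.2888
Denominator: 1 - 0.114 = 0.886
R = 19.2888 / 0.886 = 21.77

21.77 m^2


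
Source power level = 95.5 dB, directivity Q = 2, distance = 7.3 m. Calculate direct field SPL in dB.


Given values:
  Lw = 95.5 dB, Q = 2, r = 7.3 m
Formula: SPL = Lw + 10 * log10(Q / (4 * pi * r^2))
Compute 4 * pi * r^2 = 4 * pi * 7.3^2 = 669.6619
Compute Q / denom = 2 / 669.6619 = 0.00298658
Compute 10 * log10(0.00298658) = -25.2483
SPL = 95.5 + (-25.2483) = 70.25

70.25 dB


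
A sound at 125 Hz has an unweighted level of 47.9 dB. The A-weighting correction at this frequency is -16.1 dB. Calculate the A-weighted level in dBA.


Given values:
  SPL = 47.9 dB
  A-weighting at 125 Hz = -16.1 dB
Formula: L_A = SPL + A_weight
L_A = 47.9 + (-16.1)
L_A = 31.8

31.8 dBA


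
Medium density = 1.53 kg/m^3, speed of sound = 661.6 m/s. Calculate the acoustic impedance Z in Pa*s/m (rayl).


Given values:
  rho = 1.53 kg/m^3
  c = 661.6 m/s
Formula: Z = rho * c
Z = 1.53 * 661.6
Z = 1012.25

1012.25 rayl


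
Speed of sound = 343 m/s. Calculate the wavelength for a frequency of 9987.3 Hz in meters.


Given values:
  c = 343 m/s, f = 9987.3 Hz
Formula: lambda = c / f
lambda = 343 / 9987.3
lambda = 0.0343

0.0343 m


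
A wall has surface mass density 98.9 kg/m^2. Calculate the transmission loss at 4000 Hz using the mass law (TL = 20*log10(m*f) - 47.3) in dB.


Given values:
  m = 98.9 kg/m^2, f = 4000 Hz
Formula: TL = 20 * log10(m * f) - 47.3
Compute m * f = 98.9 * 4000 = 395600.0
Compute log10(395600.0) = 5.597256
Compute 20 * 5.597256 = 111.9451
TL = 111.9451 - 47.3 = 64.65

64.65 dB


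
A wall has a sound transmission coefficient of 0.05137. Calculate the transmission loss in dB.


Given values:
  tau = 0.05137
Formula: TL = 10 * log10(1 / tau)
Compute 1 / tau = 1 / 0.05137 = 19.4666
Compute log10(19.4666) = 1.28929
TL = 10 * 1.28929 = 12.89

12.89 dB


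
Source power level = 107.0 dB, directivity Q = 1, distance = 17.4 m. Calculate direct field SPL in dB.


Given values:
  Lw = 107.0 dB, Q = 1, r = 17.4 m
Formula: SPL = Lw + 10 * log10(Q / (4 * pi * r^2))
Compute 4 * pi * r^2 = 4 * pi * 17.4^2 = 3804.5944
Compute Q / denom = 1 / 3804.5944 = 0.00026284
Compute 10 * log10(0.00026284) = -35.8031
SPL = 107.0 + (-35.8031) = 71.2

71.2 dB


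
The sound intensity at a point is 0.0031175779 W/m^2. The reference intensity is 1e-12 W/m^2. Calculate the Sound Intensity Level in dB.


Given values:
  I = 0.0031175779 W/m^2
  I_ref = 1e-12 W/m^2
Formula: SIL = 10 * log10(I / I_ref)
Compute ratio: I / I_ref = 3117577900
Compute log10: log10(3117577900) = 9.493817
Multiply: SIL = 10 * 9.493817 = 94.94

94.94 dB


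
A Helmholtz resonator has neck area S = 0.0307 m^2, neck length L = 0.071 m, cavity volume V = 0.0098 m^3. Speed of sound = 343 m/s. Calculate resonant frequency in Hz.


Given values:
  S = 0.0307 m^2, L = 0.071 m, V = 0.0098 m^3, c = 343 m/s
Formula: f = (c / (2*pi)) * sqrt(S / (V * L))
Compute V * L = 0.0098 * 0.071 = 0.0006958
Compute S / (V * L) = 0.0307 / 0.0006958 = 44.1219
Compute sqrt(44.1219) = 6.642432
Compute c / (2*pi) = 343 / 6.283185 = 54.590148
f = 54.590148 * 6.642432 = 362.61

362.61 Hz


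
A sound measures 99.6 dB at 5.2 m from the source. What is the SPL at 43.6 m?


Given values:
  SPL1 = 99.6 dB, r1 = 5.2 m, r2 = 43.6 m
Formula: SPL2 = SPL1 - 20 * log10(r2 / r1)
Compute ratio: r2 / r1 = 43.6 / 5.2 = 8.3846
Compute log10: log10(8.3846) = 0.923482
Compute drop: 20 * 0.923482 = 18.4696
SPL2 = 99.6 - 18.4696 = 81.13

81.13 dB


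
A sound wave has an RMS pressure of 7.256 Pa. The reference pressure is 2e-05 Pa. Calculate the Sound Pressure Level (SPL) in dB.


Given values:
  p = 7.256 Pa
  p_ref = 2e-05 Pa
Formula: SPL = 20 * log10(p / p_ref)
Compute ratio: p / p_ref = 7.256 / 2e-05 = 362800
Compute log10: log10(362800) = 5.559667
Multiply: SPL = 20 * 5.559667 = 111.19

111.19 dB


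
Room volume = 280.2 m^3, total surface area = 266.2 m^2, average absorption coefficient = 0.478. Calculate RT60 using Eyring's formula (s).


Given values:
  V = 280.2 m^3, S = 266.2 m^2, alpha = 0.478
Formula: RT60 = 0.161 * V / (-S * ln(1 - alpha))
Compute ln(1 - 0.478) = ln(0.522) = -0.650088
Denominator: -266.2 * -0.650088 = 173.0534
Numerator: 0.161 * 280.2 = 45.1122
RT60 = 45.1122 / 173.0534 = 0.261

0.261 s


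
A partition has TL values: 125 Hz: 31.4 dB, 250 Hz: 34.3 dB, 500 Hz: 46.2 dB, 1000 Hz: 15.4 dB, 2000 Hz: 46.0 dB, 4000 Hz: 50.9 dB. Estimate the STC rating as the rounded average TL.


Given TL values at each frequency:
  125 Hz: 31.4 dB
  250 Hz: 34.3 dB
  500 Hz: 46.2 dB
  1000 Hz: 15.4 dB
  2000 Hz: 46.0 dB
  4000 Hz: 50.9 dB
Formula: STC ~ round(average of TL values)
Sum = 31.4 + 34.3 + 46.2 + 15.4 + 46.0 + 50.9 = 224.2
Average = 224.2 / 6 = 37.37
Rounded: 37

37


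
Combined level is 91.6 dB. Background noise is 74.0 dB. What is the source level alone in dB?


Given values:
  L_total = 91.6 dB, L_bg = 74.0 dB
Formula: L_source = 10 * log10(10^(L_total/10) - 10^(L_bg/10))
Convert to linear:
  10^(91.6/10) = 1445439770.7459
  10^(74.0/10) = 25118864.3151
Difference: 1445439770.7459 - 25118864.3151 = 1420320906.4308
L_source = 10 * log10(1420320906.4308) = 91.52

91.52 dB


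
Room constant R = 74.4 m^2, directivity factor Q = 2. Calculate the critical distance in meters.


Given values:
  R = 74.4 m^2, Q = 2
Formula: d_c = 0.141 * sqrt(Q * R)
Compute Q * R = 2 * 74.4 = 148.8
Compute sqrt(148.8) = 12.1984
d_c = 0.141 * 12.1984 = 1.72

1.72 m


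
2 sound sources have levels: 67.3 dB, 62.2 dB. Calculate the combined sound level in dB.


Formula: L_total = 10 * log10( sum(10^(Li/10)) )
  Source 1: 10^(67.3/10) = 5370317.9637
  Source 2: 10^(62.2/10) = 1659586.9074
Sum of linear values = 7029904.8711
L_total = 10 * log10(7029904.8711) = 68.47

68.47 dB


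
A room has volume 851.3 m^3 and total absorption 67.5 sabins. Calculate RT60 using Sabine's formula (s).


Given values:
  V = 851.3 m^3
  A = 67.5 sabins
Formula: RT60 = 0.161 * V / A
Numerator: 0.161 * 851.3 = 137.0593
RT60 = 137.0593 / 67.5 = 2.031

2.031 s


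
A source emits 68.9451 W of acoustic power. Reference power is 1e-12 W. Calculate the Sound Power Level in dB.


Given values:
  W = 68.9451 W
  W_ref = 1e-12 W
Formula: SWL = 10 * log10(W / W_ref)
Compute ratio: W / W_ref = 68945100000000
Compute log10: log10(68945100000000) = 13.838503
Multiply: SWL = 10 * 13.838503 = 138.39

138.39 dB


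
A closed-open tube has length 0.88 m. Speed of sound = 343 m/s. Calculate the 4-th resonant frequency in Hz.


Given values:
  Tube type: closed-open, L = 0.88 m, c = 343 m/s, n = 4
Formula: f_n = (2n - 1) * c / (4 * L)
Compute 2n - 1 = 2*4 - 1 = 7
Compute 4 * L = 4 * 0.88 = 3.52
f = 7 * 343 / 3.52
f = 682.1

682.1 Hz


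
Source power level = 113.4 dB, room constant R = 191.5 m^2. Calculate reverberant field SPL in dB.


Given values:
  Lw = 113.4 dB, R = 191.5 m^2
Formula: SPL = Lw + 10 * log10(4 / R)
Compute 4 / R = 4 / 191.5 = 0.020888
Compute 10 * log10(0.020888) = -16.801
SPL = 113.4 + (-16.801) = 96.6

96.6 dB


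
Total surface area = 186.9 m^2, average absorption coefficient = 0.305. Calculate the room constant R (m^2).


Given values:
  S = 186.9 m^2, alpha = 0.305
Formula: R = S * alpha / (1 - alpha)
Numerator: 186.9 * 0.305 = 57.0045
Denominator: 1 - 0.305 = 0.695
R = 57.0045 / 0.695 = 82.02

82.02 m^2


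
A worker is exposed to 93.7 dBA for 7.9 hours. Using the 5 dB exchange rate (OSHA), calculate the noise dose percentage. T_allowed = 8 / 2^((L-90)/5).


Given values:
  L = 93.7 dBA, T = 7.9 hours
Formula: T_allowed = 8 / 2^((L - 90) / 5)
Compute exponent: (93.7 - 90) / 5 = 0.74
Compute 2^(0.74) = 1.670176
T_allowed = 8 / 1.670176 = 4.789914 hours
Dose = (T / T_allowed) * 100
Dose = (7.9 / 4.789914) * 100 = 164.93

164.93 %


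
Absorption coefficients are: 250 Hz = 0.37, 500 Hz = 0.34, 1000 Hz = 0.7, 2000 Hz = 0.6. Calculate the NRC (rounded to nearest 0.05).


Given values:
  a_250 = 0.37, a_500 = 0.34
  a_1000 = 0.7, a_2000 = 0.6
Formula: NRC = (a250 + a500 + a1000 + a2000) / 4
Sum = 0.37 + 0.34 + 0.7 + 0.6 = 2.01
NRC = 2.01 / 4 = 0.5025
Rounded to nearest 0.05: 0.5

0.5


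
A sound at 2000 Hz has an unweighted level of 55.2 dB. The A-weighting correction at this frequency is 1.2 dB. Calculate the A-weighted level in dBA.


Given values:
  SPL = 55.2 dB
  A-weighting at 2000 Hz = 1.2 dB
Formula: L_A = SPL + A_weight
L_A = 55.2 + (1.2)
L_A = 56.4

56.4 dBA


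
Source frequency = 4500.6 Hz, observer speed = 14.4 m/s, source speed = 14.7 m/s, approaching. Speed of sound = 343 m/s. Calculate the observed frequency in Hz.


Given values:
  f_s = 4500.6 Hz, v_o = 14.4 m/s, v_s = 14.7 m/s
  Direction: approaching
Formula: f_o = f_s * (c + v_o) / (c - v_s)
Numerator: c + v_o = 343 + 14.4 = 357.4
Denominator: c - v_s = 343 - 14.7 = 328.3
f_o = 4500.6 * 357.4 / 328.3 = 4899.53

4899.53 Hz


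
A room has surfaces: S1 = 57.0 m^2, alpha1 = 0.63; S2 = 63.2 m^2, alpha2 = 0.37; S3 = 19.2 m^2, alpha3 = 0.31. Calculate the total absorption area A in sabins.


Given surfaces:
  Surface 1: 57.0 * 0.63 = 35.91
  Surface 2: 63.2 * 0.37 = 23.384
  Surface 3: 19.2 * 0.31 = 5.952
Formula: A = sum(Si * alpha_i)
A = 35.91 + 23.384 + 5.952
A = 65.25

65.25 sabins


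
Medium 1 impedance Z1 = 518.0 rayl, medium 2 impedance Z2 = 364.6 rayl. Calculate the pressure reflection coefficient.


Given values:
  Z1 = 518.0 rayl, Z2 = 364.6 rayl
Formula: R = (Z2 - Z1) / (Z2 + Z1)
Numerator: Z2 - Z1 = 364.6 - 518.0 = -153.4
Denominator: Z2 + Z1 = 364.6 + 518.0 = 882.6
R = -153.4 / 882.6 = -0.1738

-0.1738


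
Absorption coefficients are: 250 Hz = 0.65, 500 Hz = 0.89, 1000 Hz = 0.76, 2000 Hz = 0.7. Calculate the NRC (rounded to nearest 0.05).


Given values:
  a_250 = 0.65, a_500 = 0.89
  a_1000 = 0.76, a_2000 = 0.7
Formula: NRC = (a250 + a500 + a1000 + a2000) / 4
Sum = 0.65 + 0.89 + 0.76 + 0.7 = 3.0
NRC = 3.0 / 4 = 0.75
Rounded to nearest 0.05: 0.75

0.75


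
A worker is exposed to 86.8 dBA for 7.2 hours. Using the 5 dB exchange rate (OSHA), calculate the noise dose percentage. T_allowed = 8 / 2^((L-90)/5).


Given values:
  L = 86.8 dBA, T = 7.2 hours
Formula: T_allowed = 8 / 2^((L - 90) / 5)
Compute exponent: (86.8 - 90) / 5 = -0.64
Compute 2^(-0.64) = 0.641713
T_allowed = 8 / 0.641713 = 12.466632 hours
Dose = (T / T_allowed) * 100
Dose = (7.2 / 12.466632) * 100 = 57.75

57.75 %


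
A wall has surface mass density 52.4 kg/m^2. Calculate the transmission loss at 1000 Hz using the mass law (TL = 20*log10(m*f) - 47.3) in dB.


Given values:
  m = 52.4 kg/m^2, f = 1000 Hz
Formula: TL = 20 * log10(m * f) - 47.3
Compute m * f = 52.4 * 1000 = 52400.0
Compute log10(52400.0) = 4.719331
Compute 20 * 4.719331 = 94.3866
TL = 94.3866 - 47.3 = 47.09

47.09 dB


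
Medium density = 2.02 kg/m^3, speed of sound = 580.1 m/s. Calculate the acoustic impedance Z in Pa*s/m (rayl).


Given values:
  rho = 2.02 kg/m^3
  c = 580.1 m/s
Formula: Z = rho * c
Z = 2.02 * 580.1
Z = 1171.8

1171.8 rayl


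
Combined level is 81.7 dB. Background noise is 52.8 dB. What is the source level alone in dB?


Given values:
  L_total = 81.7 dB, L_bg = 52.8 dB
Formula: L_source = 10 * log10(10^(L_total/10) - 10^(L_bg/10))
Convert to linear:
  10^(81.7/10) = 147910838.8168
  10^(52.8/10) = 190546.0718
Difference: 147910838.8168 - 190546.0718 = 147720292.745
L_source = 10 * log10(147720292.745) = 81.69

81.69 dB


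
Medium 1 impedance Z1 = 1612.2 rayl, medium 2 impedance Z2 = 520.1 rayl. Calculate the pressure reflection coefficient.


Given values:
  Z1 = 1612.2 rayl, Z2 = 520.1 rayl
Formula: R = (Z2 - Z1) / (Z2 + Z1)
Numerator: Z2 - Z1 = 520.1 - 1612.2 = -1092.1
Denominator: Z2 + Z1 = 520.1 + 1612.2 = 2132.3
R = -1092.1 / 2132.3 = -0.5122

-0.5122


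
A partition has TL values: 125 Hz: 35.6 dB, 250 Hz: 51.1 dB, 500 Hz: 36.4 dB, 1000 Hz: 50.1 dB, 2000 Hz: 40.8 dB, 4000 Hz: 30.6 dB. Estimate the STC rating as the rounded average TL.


Given TL values at each frequency:
  125 Hz: 35.6 dB
  250 Hz: 51.1 dB
  500 Hz: 36.4 dB
  1000 Hz: 50.1 dB
  2000 Hz: 40.8 dB
  4000 Hz: 30.6 dB
Formula: STC ~ round(average of TL values)
Sum = 35.6 + 51.1 + 36.4 + 50.1 + 40.8 + 30.6 = 244.6
Average = 244.6 / 6 = 40.77
Rounded: 41

41


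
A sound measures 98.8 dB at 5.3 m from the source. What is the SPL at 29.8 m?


Given values:
  SPL1 = 98.8 dB, r1 = 5.3 m, r2 = 29.8 m
Formula: SPL2 = SPL1 - 20 * log10(r2 / r1)
Compute ratio: r2 / r1 = 29.8 / 5.3 = 5.6226
Compute log10: log10(5.6226) = 0.749937
Compute drop: 20 * 0.749937 = 14.9987
SPL2 = 98.8 - 14.9987 = 83.8

83.8 dB


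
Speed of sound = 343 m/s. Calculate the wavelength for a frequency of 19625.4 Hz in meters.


Given values:
  c = 343 m/s, f = 19625.4 Hz
Formula: lambda = c / f
lambda = 343 / 19625.4
lambda = 0.0175

0.0175 m


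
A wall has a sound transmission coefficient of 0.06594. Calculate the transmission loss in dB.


Given values:
  tau = 0.06594
Formula: TL = 10 * log10(1 / tau)
Compute 1 / tau = 1 / 0.06594 = 15.1653
Compute log10(15.1653) = 1.180851
TL = 10 * 1.180851 = 11.81

11.81 dB


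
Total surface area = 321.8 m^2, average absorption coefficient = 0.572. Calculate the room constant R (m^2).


Given values:
  S = 321.8 m^2, alpha = 0.572
Formula: R = S * alpha / (1 - alpha)
Numerator: 321.8 * 0.572 = 184.0696
Denominator: 1 - 0.572 = 0.428
R = 184.0696 / 0.428 = 430.07

430.07 m^2


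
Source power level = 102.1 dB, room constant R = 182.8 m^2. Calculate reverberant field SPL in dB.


Given values:
  Lw = 102.1 dB, R = 182.8 m^2
Formula: SPL = Lw + 10 * log10(4 / R)
Compute 4 / R = 4 / 182.8 = 0.021882
Compute 10 * log10(0.021882) = -16.5991
SPL = 102.1 + (-16.5991) = 85.5

85.5 dB


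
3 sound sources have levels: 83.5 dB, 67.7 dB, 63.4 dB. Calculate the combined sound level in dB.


Formula: L_total = 10 * log10( sum(10^(Li/10)) )
  Source 1: 10^(83.5/10) = 223872113.8568
  Source 2: 10^(67.7/10) = 5888436.5536
  Source 3: 10^(63.4/10) = 2187761.6239
Sum of linear values = 231948312.0343
L_total = 10 * log10(231948312.0343) = 83.65

83.65 dB


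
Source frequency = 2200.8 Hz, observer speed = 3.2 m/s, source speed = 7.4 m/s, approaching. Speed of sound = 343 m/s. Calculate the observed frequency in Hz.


Given values:
  f_s = 2200.8 Hz, v_o = 3.2 m/s, v_s = 7.4 m/s
  Direction: approaching
Formula: f_o = f_s * (c + v_o) / (c - v_s)
Numerator: c + v_o = 343 + 3.2 = 346.2
Denominator: c - v_s = 343 - 7.4 = 335.6
f_o = 2200.8 * 346.2 / 335.6 = 2270.31

2270.31 Hz


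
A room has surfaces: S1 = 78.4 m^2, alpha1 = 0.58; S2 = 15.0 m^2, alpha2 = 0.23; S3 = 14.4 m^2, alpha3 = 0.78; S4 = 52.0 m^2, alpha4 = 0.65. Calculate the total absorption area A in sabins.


Given surfaces:
  Surface 1: 78.4 * 0.58 = 45.472
  Surface 2: 15.0 * 0.23 = 3.45
  Surface 3: 14.4 * 0.78 = 11.232
  Surface 4: 52.0 * 0.65 = 33.8
Formula: A = sum(Si * alpha_i)
A = 45.472 + 3.45 + 11.232 + 33.8
A = 93.95

93.95 sabins


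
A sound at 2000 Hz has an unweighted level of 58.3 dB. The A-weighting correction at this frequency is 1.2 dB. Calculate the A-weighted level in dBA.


Given values:
  SPL = 58.3 dB
  A-weighting at 2000 Hz = 1.2 dB
Formula: L_A = SPL + A_weight
L_A = 58.3 + (1.2)
L_A = 59.5

59.5 dBA


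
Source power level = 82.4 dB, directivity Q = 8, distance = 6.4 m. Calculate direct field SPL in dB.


Given values:
  Lw = 82.4 dB, Q = 8, r = 6.4 m
Formula: SPL = Lw + 10 * log10(Q / (4 * pi * r^2))
Compute 4 * pi * r^2 = 4 * pi * 6.4^2 = 514.7185
Compute Q / denom = 8 / 514.7185 = 0.01554248
Compute 10 * log10(0.01554248) = -18.0848
SPL = 82.4 + (-18.0848) = 64.32

64.32 dB


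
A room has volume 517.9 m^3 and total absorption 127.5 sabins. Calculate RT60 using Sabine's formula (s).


Given values:
  V = 517.9 m^3
  A = 127.5 sabins
Formula: RT60 = 0.161 * V / A
Numerator: 0.161 * 517.9 = 83.3819
RT60 = 83.3819 / 127.5 = 0.654

0.654 s


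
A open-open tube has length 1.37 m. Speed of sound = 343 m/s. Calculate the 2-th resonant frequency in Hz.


Given values:
  Tube type: open-open, L = 1.37 m, c = 343 m/s, n = 2
Formula: f_n = n * c / (2 * L)
Compute 2 * L = 2 * 1.37 = 2.74
f = 2 * 343 / 2.74
f = 250.36

250.36 Hz


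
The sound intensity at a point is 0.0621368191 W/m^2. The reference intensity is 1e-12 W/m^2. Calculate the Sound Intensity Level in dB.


Given values:
  I = 0.0621368191 W/m^2
  I_ref = 1e-12 W/m^2
Formula: SIL = 10 * log10(I / I_ref)
Compute ratio: I / I_ref = 62136819100
Compute log10: log10(62136819100) = 10.793349
Multiply: SIL = 10 * 10.793349 = 107.93

107.93 dB


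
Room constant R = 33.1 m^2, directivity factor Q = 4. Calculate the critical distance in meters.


Given values:
  R = 33.1 m^2, Q = 4
Formula: d_c = 0.141 * sqrt(Q * R)
Compute Q * R = 4 * 33.1 = 132.4
Compute sqrt(132.4) = 11.5065
d_c = 0.141 * 11.5065 = 1.622

1.622 m


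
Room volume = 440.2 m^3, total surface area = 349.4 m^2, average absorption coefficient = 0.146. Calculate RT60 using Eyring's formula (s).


Given values:
  V = 440.2 m^3, S = 349.4 m^2, alpha = 0.146
Formula: RT60 = 0.161 * V / (-S * ln(1 - alpha))
Compute ln(1 - 0.146) = ln(0.854) = -0.157824
Denominator: -349.4 * -0.157824 = 55.1437
Numerator: 0.161 * 440.2 = 70.8722
RT60 = 70.8722 / 55.1437 = 1.285

1.285 s


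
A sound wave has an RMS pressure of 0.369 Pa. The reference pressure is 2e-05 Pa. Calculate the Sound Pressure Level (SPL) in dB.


Given values:
  p = 0.369 Pa
  p_ref = 2e-05 Pa
Formula: SPL = 20 * log10(p / p_ref)
Compute ratio: p / p_ref = 0.369 / 2e-05 = 18450
Compute log10: log10(18450) = 4.265996
Multiply: SPL = 20 * 4.265996 = 85.32

85.32 dB


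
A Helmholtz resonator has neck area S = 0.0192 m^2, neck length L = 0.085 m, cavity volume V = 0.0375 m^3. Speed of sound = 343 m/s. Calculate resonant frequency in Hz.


Given values:
  S = 0.0192 m^2, L = 0.085 m, V = 0.0375 m^3, c = 343 m/s
Formula: f = (c / (2*pi)) * sqrt(S / (V * L))
Compute V * L = 0.0375 * 0.085 = 0.0031875
Compute S / (V * L) = 0.0192 / 0.0031875 = 6.0235
Compute sqrt(6.0235) = 2.454282
Compute c / (2*pi) = 343 / 6.283185 = 54.590148
f = 54.590148 * 2.454282 = 133.98

133.98 Hz


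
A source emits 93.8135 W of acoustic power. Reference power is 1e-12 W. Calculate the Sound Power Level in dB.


Given values:
  W = 93.8135 W
  W_ref = 1e-12 W
Formula: SWL = 10 * log10(W / W_ref)
Compute ratio: W / W_ref = 93813500000000
Compute log10: log10(93813500000000) = 13.972265
Multiply: SWL = 10 * 13.972265 = 139.72

139.72 dB


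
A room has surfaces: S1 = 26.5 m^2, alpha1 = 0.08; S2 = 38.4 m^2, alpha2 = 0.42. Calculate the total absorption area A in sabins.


Given surfaces:
  Surface 1: 26.5 * 0.08 = 2.12
  Surface 2: 38.4 * 0.42 = 16.128
Formula: A = sum(Si * alpha_i)
A = 2.12 + 16.128
A = 18.25

18.25 sabins


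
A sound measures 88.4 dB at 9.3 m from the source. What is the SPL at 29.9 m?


Given values:
  SPL1 = 88.4 dB, r1 = 9.3 m, r2 = 29.9 m
Formula: SPL2 = SPL1 - 20 * log10(r2 / r1)
Compute ratio: r2 / r1 = 29.9 / 9.3 = 3.2151
Compute log10: log10(3.2151) = 0.507194
Compute drop: 20 * 0.507194 = 10.1439
SPL2 = 88.4 - 10.1439 = 78.26

78.26 dB


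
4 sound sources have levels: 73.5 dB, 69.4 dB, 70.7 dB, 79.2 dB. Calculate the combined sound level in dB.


Formula: L_total = 10 * log10( sum(10^(Li/10)) )
  Source 1: 10^(73.5/10) = 22387211.3857
  Source 2: 10^(69.4/10) = 8709635.8996
  Source 3: 10^(70.7/10) = 11748975.5494
  Source 4: 10^(79.2/10) = 83176377.1103
Sum of linear values = 126022199.945
L_total = 10 * log10(126022199.945) = 81.0

81.0 dB


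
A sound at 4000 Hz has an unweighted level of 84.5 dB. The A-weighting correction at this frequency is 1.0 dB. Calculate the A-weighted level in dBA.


Given values:
  SPL = 84.5 dB
  A-weighting at 4000 Hz = 1.0 dB
Formula: L_A = SPL + A_weight
L_A = 84.5 + (1.0)
L_A = 85.5

85.5 dBA


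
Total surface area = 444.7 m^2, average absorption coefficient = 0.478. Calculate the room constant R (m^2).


Given values:
  S = 444.7 m^2, alpha = 0.478
Formula: R = S * alpha / (1 - alpha)
Numerator: 444.7 * 0.478 = 212.5666
Denominator: 1 - 0.478 = 0.522
R = 212.5666 / 0.522 = 407.22

407.22 m^2


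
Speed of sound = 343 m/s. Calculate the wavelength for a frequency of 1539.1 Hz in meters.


Given values:
  c = 343 m/s, f = 1539.1 Hz
Formula: lambda = c / f
lambda = 343 / 1539.1
lambda = 0.2229

0.2229 m


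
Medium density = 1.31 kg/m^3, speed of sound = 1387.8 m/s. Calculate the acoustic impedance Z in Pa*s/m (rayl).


Given values:
  rho = 1.31 kg/m^3
  c = 1387.8 m/s
Formula: Z = rho * c
Z = 1.31 * 1387.8
Z = 1818.02

1818.02 rayl


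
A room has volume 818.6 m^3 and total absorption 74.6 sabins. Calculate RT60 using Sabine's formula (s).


Given values:
  V = 818.6 m^3
  A = 74.6 sabins
Formula: RT60 = 0.161 * V / A
Numerator: 0.161 * 818.6 = 131.7946
RT60 = 131.7946 / 74.6 = 1.767

1.767 s


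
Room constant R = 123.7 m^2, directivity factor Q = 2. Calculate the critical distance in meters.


Given values:
  R = 123.7 m^2, Q = 2
Formula: d_c = 0.141 * sqrt(Q * R)
Compute Q * R = 2 * 123.7 = 247.4
Compute sqrt(247.4) = 15.729
d_c = 0.141 * 15.729 = 2.218

2.218 m


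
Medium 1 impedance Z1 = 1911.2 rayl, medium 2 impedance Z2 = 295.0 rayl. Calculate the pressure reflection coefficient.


Given values:
  Z1 = 1911.2 rayl, Z2 = 295.0 rayl
Formula: R = (Z2 - Z1) / (Z2 + Z1)
Numerator: Z2 - Z1 = 295.0 - 1911.2 = -1616.2
Denominator: Z2 + Z1 = 295.0 + 1911.2 = 2206.2
R = -1616.2 / 2206.2 = -0.7326

-0.7326


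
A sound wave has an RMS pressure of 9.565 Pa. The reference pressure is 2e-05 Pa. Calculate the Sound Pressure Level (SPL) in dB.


Given values:
  p = 9.565 Pa
  p_ref = 2e-05 Pa
Formula: SPL = 20 * log10(p / p_ref)
Compute ratio: p / p_ref = 9.565 / 2e-05 = 478250
Compute log10: log10(478250) = 5.679655
Multiply: SPL = 20 * 5.679655 = 113.59

113.59 dB


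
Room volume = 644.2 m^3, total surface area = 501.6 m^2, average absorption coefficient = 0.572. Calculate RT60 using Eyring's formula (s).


Given values:
  V = 644.2 m^3, S = 501.6 m^2, alpha = 0.572
Formula: RT60 = 0.161 * V / (-S * ln(1 - alpha))
Compute ln(1 - 0.572) = ln(0.428) = -0.848632
Denominator: -501.6 * -0.848632 = 425.6738
Numerator: 0.161 * 644.2 = 103.7162
RT60 = 103.7162 / 425.6738 = 0.244

0.244 s


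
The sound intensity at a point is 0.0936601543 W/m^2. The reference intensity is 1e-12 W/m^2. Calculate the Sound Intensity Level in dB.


Given values:
  I = 0.0936601543 W/m^2
  I_ref = 1e-12 W/m^2
Formula: SIL = 10 * log10(I / I_ref)
Compute ratio: I / I_ref = 93660154300
Compute log10: log10(93660154300) = 10.971555
Multiply: SIL = 10 * 10.971555 = 109.72

109.72 dB


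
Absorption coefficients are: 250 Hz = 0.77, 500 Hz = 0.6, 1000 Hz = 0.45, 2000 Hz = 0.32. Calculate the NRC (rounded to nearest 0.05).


Given values:
  a_250 = 0.77, a_500 = 0.6
  a_1000 = 0.45, a_2000 = 0.32
Formula: NRC = (a250 + a500 + a1000 + a2000) / 4
Sum = 0.77 + 0.6 + 0.45 + 0.32 = 2.14
NRC = 2.14 / 4 = 0.535
Rounded to nearest 0.05: 0.55

0.55


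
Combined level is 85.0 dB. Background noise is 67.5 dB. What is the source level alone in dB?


Given values:
  L_total = 85.0 dB, L_bg = 67.5 dB
Formula: L_source = 10 * log10(10^(L_total/10) - 10^(L_bg/10))
Convert to linear:
  10^(85.0/10) = 316227766.0168
  10^(67.5/10) = 5623413.2519
Difference: 316227766.0168 - 5623413.2519 = 310604352.7649
L_source = 10 * log10(310604352.7649) = 84.92

84.92 dB


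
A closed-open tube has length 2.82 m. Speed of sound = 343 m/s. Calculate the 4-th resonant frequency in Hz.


Given values:
  Tube type: closed-open, L = 2.82 m, c = 343 m/s, n = 4
Formula: f_n = (2n - 1) * c / (4 * L)
Compute 2n - 1 = 2*4 - 1 = 7
Compute 4 * L = 4 * 2.82 = 11.28
f = 7 * 343 / 11.28
f = 212.85

212.85 Hz


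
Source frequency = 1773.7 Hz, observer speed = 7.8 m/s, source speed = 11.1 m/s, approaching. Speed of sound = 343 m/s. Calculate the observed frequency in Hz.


Given values:
  f_s = 1773.7 Hz, v_o = 7.8 m/s, v_s = 11.1 m/s
  Direction: approaching
Formula: f_o = f_s * (c + v_o) / (c - v_s)
Numerator: c + v_o = 343 + 7.8 = 350.8
Denominator: c - v_s = 343 - 11.1 = 331.9
f_o = 1773.7 * 350.8 / 331.9 = 1874.7

1874.7 Hz


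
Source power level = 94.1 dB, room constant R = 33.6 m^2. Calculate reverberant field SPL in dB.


Given values:
  Lw = 94.1 dB, R = 33.6 m^2
Formula: SPL = Lw + 10 * log10(4 / R)
Compute 4 / R = 4 / 33.6 = 0.119048
Compute 10 * log10(0.119048) = -9.2428
SPL = 94.1 + (-9.2428) = 84.86

84.86 dB


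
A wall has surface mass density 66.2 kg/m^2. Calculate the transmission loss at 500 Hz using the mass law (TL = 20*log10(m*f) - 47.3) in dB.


Given values:
  m = 66.2 kg/m^2, f = 500 Hz
Formula: TL = 20 * log10(m * f) - 47.3
Compute m * f = 66.2 * 500 = 33100.0
Compute log10(33100.0) = 4.519828
Compute 20 * 4.519828 = 90.3966
TL = 90.3966 - 47.3 = 43.1

43.1 dB


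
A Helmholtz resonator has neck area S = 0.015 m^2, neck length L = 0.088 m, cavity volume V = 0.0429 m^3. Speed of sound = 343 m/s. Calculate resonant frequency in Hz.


Given values:
  S = 0.015 m^2, L = 0.088 m, V = 0.0429 m^3, c = 343 m/s
Formula: f = (c / (2*pi)) * sqrt(S / (V * L))
Compute V * L = 0.0429 * 0.088 = 0.0037752
Compute S / (V * L) = 0.015 / 0.0037752 = 3.9733
Compute sqrt(3.9733) = 1.993314
Compute c / (2*pi) = 343 / 6.283185 = 54.590148
f = 54.590148 * 1.993314 = 108.82

108.82 Hz


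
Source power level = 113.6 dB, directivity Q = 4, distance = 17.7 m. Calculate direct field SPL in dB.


Given values:
  Lw = 113.6 dB, Q = 4, r = 17.7 m
Formula: SPL = Lw + 10 * log10(Q / (4 * pi * r^2))
Compute 4 * pi * r^2 = 4 * pi * 17.7^2 = 3936.9182
Compute Q / denom = 4 / 3936.9182 = 0.00101602
Compute 10 * log10(0.00101602) = -29.931
SPL = 113.6 + (-29.931) = 83.67

83.67 dB


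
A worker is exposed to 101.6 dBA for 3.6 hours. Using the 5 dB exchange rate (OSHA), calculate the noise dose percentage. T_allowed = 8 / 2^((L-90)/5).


Given values:
  L = 101.6 dBA, T = 3.6 hours
Formula: T_allowed = 8 / 2^((L - 90) / 5)
Compute exponent: (101.6 - 90) / 5 = 2.32
Compute 2^(2.32) = 4.993322
T_allowed = 8 / 4.993322 = 1.60214 hours
Dose = (T / T_allowed) * 100
Dose = (3.6 / 1.60214) * 100 = 224.7

224.7 %


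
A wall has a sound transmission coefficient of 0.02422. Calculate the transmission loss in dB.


Given values:
  tau = 0.02422
Formula: TL = 10 * log10(1 / tau)
Compute 1 / tau = 1 / 0.02422 = 41.2882
Compute log10(41.2882) = 1.615826
TL = 10 * 1.615826 = 16.16

16.16 dB


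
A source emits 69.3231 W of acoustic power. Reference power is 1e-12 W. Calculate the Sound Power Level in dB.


Given values:
  W = 69.3231 W
  W_ref = 1e-12 W
Formula: SWL = 10 * log10(W / W_ref)
Compute ratio: W / W_ref = 69323100000000
Compute log10: log10(69323100000000) = 13.840878
Multiply: SWL = 10 * 13.840878 = 138.41

138.41 dB


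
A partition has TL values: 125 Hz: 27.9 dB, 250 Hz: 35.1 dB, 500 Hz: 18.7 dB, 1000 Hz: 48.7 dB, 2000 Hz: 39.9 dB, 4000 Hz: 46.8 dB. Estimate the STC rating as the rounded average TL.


Given TL values at each frequency:
  125 Hz: 27.9 dB
  250 Hz: 35.1 dB
  500 Hz: 18.7 dB
  1000 Hz: 48.7 dB
  2000 Hz: 39.9 dB
  4000 Hz: 46.8 dB
Formula: STC ~ round(average of TL values)
Sum = 27.9 + 35.1 + 18.7 + 48.7 + 39.9 + 46.8 = 217.1
Average = 217.1 / 6 = 36.18
Rounded: 36

36


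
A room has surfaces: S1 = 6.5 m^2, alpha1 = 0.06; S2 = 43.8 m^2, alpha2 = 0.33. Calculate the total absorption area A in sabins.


Given surfaces:
  Surface 1: 6.5 * 0.06 = 0.39
  Surface 2: 43.8 * 0.33 = 14.454
Formula: A = sum(Si * alpha_i)
A = 0.39 + 14.454
A = 14.84

14.84 sabins


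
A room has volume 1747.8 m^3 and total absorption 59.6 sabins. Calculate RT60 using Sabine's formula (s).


Given values:
  V = 1747.8 m^3
  A = 59.6 sabins
Formula: RT60 = 0.161 * V / A
Numerator: 0.161 * 1747.8 = 281.3958
RT60 = 281.3958 / 59.6 = 4.721

4.721 s


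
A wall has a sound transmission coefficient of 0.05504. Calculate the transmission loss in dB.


Given values:
  tau = 0.05504
Formula: TL = 10 * log10(1 / tau)
Compute 1 / tau = 1 / 0.05504 = 18.1686
Compute log10(18.1686) = 1.259321
TL = 10 * 1.259321 = 12.59

12.59 dB


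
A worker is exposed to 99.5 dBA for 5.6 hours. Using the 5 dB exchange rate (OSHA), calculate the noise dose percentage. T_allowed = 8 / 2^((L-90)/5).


Given values:
  L = 99.5 dBA, T = 5.6 hours
Formula: T_allowed = 8 / 2^((L - 90) / 5)
Compute exponent: (99.5 - 90) / 5 = 1.9
Compute 2^(1.9) = 3.732132
T_allowed = 8 / 3.732132 = 2.143547 hours
Dose = (T / T_allowed) * 100
Dose = (5.6 / 2.143547) * 100 = 261.25

261.25 %


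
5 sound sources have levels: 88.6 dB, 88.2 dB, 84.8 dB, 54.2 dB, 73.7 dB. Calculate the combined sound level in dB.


Formula: L_total = 10 * log10( sum(10^(Li/10)) )
  Source 1: 10^(88.6/10) = 724435960.075
  Source 2: 10^(88.2/10) = 660693448.0076
  Source 3: 10^(84.8/10) = 301995172.0402
  Source 4: 10^(54.2/10) = 263026.7992
  Source 5: 10^(73.7/10) = 23442288.1532
Sum of linear values = 1710829895.0752
L_total = 10 * log10(1710829895.0752) = 92.33

92.33 dB


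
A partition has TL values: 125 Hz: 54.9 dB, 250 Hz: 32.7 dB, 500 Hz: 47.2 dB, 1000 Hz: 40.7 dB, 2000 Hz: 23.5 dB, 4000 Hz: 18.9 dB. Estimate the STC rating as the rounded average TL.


Given TL values at each frequency:
  125 Hz: 54.9 dB
  250 Hz: 32.7 dB
  500 Hz: 47.2 dB
  1000 Hz: 40.7 dB
  2000 Hz: 23.5 dB
  4000 Hz: 18.9 dB
Formula: STC ~ round(average of TL values)
Sum = 54.9 + 32.7 + 47.2 + 40.7 + 23.5 + 18.9 = 217.9
Average = 217.9 / 6 = 36.32
Rounded: 36

36


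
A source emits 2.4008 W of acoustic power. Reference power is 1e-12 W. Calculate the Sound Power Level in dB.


Given values:
  W = 2.4008 W
  W_ref = 1e-12 W
Formula: SWL = 10 * log10(W / W_ref)
Compute ratio: W / W_ref = 2400800000000
Compute log10: log10(2400800000000) = 12.380356
Multiply: SWL = 10 * 12.380356 = 123.8

123.8 dB


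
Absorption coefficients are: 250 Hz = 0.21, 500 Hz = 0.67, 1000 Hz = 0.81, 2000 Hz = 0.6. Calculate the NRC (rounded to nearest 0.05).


Given values:
  a_250 = 0.21, a_500 = 0.67
  a_1000 = 0.81, a_2000 = 0.6
Formula: NRC = (a250 + a500 + a1000 + a2000) / 4
Sum = 0.21 + 0.67 + 0.81 + 0.6 = 2.29
NRC = 2.29 / 4 = 0.5725
Rounded to nearest 0.05: 0.55

0.55


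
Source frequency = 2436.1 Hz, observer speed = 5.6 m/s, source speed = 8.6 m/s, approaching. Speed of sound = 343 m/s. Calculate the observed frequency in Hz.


Given values:
  f_s = 2436.1 Hz, v_o = 5.6 m/s, v_s = 8.6 m/s
  Direction: approaching
Formula: f_o = f_s * (c + v_o) / (c - v_s)
Numerator: c + v_o = 343 + 5.6 = 348.6
Denominator: c - v_s = 343 - 8.6 = 334.4
f_o = 2436.1 * 348.6 / 334.4 = 2539.55

2539.55 Hz


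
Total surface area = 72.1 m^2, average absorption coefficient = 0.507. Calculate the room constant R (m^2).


Given values:
  S = 72.1 m^2, alpha = 0.507
Formula: R = S * alpha / (1 - alpha)
Numerator: 72.1 * 0.507 = 36.5547
Denominator: 1 - 0.507 = 0.493
R = 36.5547 / 0.493 = 74.15

74.15 m^2


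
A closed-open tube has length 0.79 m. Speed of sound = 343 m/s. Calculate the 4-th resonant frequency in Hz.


Given values:
  Tube type: closed-open, L = 0.79 m, c = 343 m/s, n = 4
Formula: f_n = (2n - 1) * c / (4 * L)
Compute 2n - 1 = 2*4 - 1 = 7
Compute 4 * L = 4 * 0.79 = 3.16
f = 7 * 343 / 3.16
f = 759.81

759.81 Hz


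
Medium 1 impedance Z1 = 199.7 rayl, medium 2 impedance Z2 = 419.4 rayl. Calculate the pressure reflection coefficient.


Given values:
  Z1 = 199.7 rayl, Z2 = 419.4 rayl
Formula: R = (Z2 - Z1) / (Z2 + Z1)
Numerator: Z2 - Z1 = 419.4 - 199.7 = 219.7
Denominator: Z2 + Z1 = 419.4 + 199.7 = 619.1
R = 219.7 / 619.1 = 0.3549

0.3549


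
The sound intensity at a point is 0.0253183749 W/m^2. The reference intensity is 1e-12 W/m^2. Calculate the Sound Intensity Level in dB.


Given values:
  I = 0.0253183749 W/m^2
  I_ref = 1e-12 W/m^2
Formula: SIL = 10 * log10(I / I_ref)
Compute ratio: I / I_ref = 25318374900
Compute log10: log10(25318374900) = 10.403436
Multiply: SIL = 10 * 10.403436 = 104.03

104.03 dB
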